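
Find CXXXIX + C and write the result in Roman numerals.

CXXXIX = 139
C = 100
139 + 100 = 239

CCXXXIX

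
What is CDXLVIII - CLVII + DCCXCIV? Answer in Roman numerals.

CDXLVIII = 448, CLVII = 157, DCCXCIV = 794
448 - 157 = 291
291 + 794 = 1085

MLXXXV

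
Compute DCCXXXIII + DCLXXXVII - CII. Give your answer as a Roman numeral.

DCCXXXIII = 733, DCLXXXVII = 687, CII = 102
733 + 687 = 1420
1420 - 102 = 1318

MCCCXVIII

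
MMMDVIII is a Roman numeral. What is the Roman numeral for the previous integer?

MMMDVIII = 3508, so the previous integer is 3508 - 1 = 3507

MMMDVII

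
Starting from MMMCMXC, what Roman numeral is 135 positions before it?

MMMCMXC = 3990
3990 - 135 = 3855

MMMDCCCLV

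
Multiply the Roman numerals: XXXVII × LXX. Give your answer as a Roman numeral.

XXXVII = 37
LXX = 70
37 × 70 = 2590

MMDXC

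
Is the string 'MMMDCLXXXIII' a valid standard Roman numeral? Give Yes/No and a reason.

'MMMDCLXXXIII': Check the rules: uses only the symbols I, V, X, L, C, D, M; no symbol is repeated more than three times in a row; V, L and D each appear at most once; no smaller symbol precedes a larger one (values never increase from left to right). Value: M (1000) + M (1000) + M (1000) + D (500) + C (100) + L (50) + X (10) + X (10) + X (10) + I (1) + I (1) + I (1) = 3683. So it is a valid standard Roman numeral.

Yes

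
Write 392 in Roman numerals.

Convert 392 to Roman numerals:
  392 contains 3×100 (CCC)
  92 contains 1×90 (XC)
  2 contains 2×1 (II)

CCCXCII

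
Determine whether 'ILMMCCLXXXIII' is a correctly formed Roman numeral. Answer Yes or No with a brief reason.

'ILMMCCLXXXIII': L should not appear more than once

No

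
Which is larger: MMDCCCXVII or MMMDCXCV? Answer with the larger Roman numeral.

MMDCCCXVII = 2817
MMMDCXCV = 3695
3695 is larger

MMMDCXCV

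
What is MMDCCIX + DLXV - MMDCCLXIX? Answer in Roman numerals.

MMDCCIX = 2709, DLXV = 565, MMDCCLXIX = 2769
2709 + 565 = 3274
3274 - 2769 = 505

DV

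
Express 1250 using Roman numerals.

Convert 1250 to Roman numerals:
  1250 contains 1×1000 (M)
  250 contains 2×100 (CC)
  50 contains 1×50 (L)

MCCL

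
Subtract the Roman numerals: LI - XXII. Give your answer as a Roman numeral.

LI = 51
XXII = 22
51 - 22 = 29

XXIX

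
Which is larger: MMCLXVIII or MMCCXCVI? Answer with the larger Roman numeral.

MMCLXVIII = 2168
MMCCXCVI = 2296
2296 is larger

MMCCXCVI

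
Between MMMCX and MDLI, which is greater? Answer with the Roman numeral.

MMMCX = 3110
MDLI = 1551
3110 is larger

MMMCX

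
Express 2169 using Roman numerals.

Convert 2169 to Roman numerals:
  2169 contains 2×1000 (MM)
  169 contains 1×100 (C)
  69 contains 1×50 (L)
  19 contains 1×10 (X)
  9 contains 1×9 (IX)

MMCLXIX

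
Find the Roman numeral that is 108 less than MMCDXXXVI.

MMCDXXXVI = 2436
2436 - 108 = 2328

MMCCCXXVIII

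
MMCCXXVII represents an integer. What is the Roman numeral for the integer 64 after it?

MMCCXXVII = 2227
2227 + 64 = 2291

MMCCXCI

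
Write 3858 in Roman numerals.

Convert 3858 to Roman numerals:
  3858 contains 3×1000 (MMM)
  858 contains 1×500 (D)
  358 contains 3×100 (CCC)
  58 contains 1×50 (L)
  8 contains 1×5 (V)
  3 contains 3×1 (III)

MMMDCCCLVIII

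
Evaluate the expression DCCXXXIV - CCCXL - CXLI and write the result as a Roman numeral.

DCCXXXIV = 734, CCCXL = 340, CXLI = 141
734 - 340 = 394
394 - 141 = 253

CCLIII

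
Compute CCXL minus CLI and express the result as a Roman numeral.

CCXL = 240
CLI = 151
240 - 151 = 89

LXXXIX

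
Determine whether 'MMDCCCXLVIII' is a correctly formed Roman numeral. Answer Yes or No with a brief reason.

'MMDCCCXLVIII': Check the rules: uses only the symbols I, V, X, L, C, D, M; no symbol is repeated more than three times in a row; V, L and D each appear at most once; the only place a smaller symbol precedes a larger one is the allowed subtractive pair XL, the symbol right after such a pair (if any) is smaller than the pair's first symbol, and otherwise the values never increase from left to right. Value: M (1000) + M (1000) + D (500) + C (100) + C (100) + C (100) + XL (40) + V (5) + I (1) + I (1) + I (1) = 2848. So it is a valid standard Roman numeral.

Yes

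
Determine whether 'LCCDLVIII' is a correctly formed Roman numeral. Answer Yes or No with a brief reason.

'LCCDLVIII': L should not appear more than once

No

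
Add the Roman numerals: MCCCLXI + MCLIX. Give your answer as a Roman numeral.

MCCCLXI = 1361
MCLIX = 1159
1361 + 1159 = 2520

MMDXX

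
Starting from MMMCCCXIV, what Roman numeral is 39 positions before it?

MMMCCCXIV = 3314
3314 - 39 = 3275

MMMCCLXXV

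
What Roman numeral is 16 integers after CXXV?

CXXV = 125
125 + 16 = 141

CXLI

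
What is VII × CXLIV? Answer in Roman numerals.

VII = 7
CXLIV = 144
7 × 144 = 1008

MVIII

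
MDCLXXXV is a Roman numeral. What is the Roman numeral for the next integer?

MDCLXXXV = 1685; next is 1686

MDCLXXXVI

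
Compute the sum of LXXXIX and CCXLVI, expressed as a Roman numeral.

LXXXIX = 89
CCXLVI = 246
89 + 246 = 335

CCCXXXV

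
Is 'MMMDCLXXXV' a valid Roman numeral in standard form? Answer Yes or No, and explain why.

'MMMDCLXXXV': Check the rules: uses only the symbols I, V, X, L, C, D, M; no symbol is repeated more than three times in a row; V, L and D each appear at most once; no smaller symbol precedes a larger one (values never increase from left to right). Value: M (1000) + M (1000) + M (1000) + D (500) + C (100) + L (50) + X (10) + X (10) + X (10) + V (5) = 3685. So it is a valid standard Roman numeral.

Yes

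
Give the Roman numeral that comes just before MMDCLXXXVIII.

MMDCLXXXVIII = 2688; previous is 2687

MMDCLXXXVII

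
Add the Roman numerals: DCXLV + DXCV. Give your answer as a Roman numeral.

DCXLV = 645
DXCV = 595
645 + 595 = 1240

MCCXL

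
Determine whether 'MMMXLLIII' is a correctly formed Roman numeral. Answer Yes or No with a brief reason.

'MMMXLLIII': L should not appear more than once

No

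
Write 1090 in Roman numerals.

Convert 1090 to Roman numerals:
  1090 contains 1×1000 (M)
  90 contains 1×90 (XC)

MXC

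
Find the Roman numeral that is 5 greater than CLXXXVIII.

CLXXXVIII = 188
188 + 5 = 193

CXCIII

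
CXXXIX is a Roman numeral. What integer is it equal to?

CXXXIX: C=100, X=10, X=10, X=10, IX=9
100 + 10 + 10 + 10 + 9 = 139

139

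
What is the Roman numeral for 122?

Convert 122 to Roman numerals:
  122 contains 1×100 (C)
  22 contains 2×10 (XX)
  2 contains 2×1 (II)

CXXII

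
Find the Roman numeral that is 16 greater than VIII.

VIII = 8
8 + 16 = 24

XXIV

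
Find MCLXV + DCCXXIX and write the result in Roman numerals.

MCLXV = 1165
DCCXXIX = 729
1165 + 729 = 1894

MDCCCXCIV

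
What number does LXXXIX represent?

LXXXIX: L=50, X=10, X=10, X=10, IX=9
50 + 10 + 10 + 10 + 9 = 89

89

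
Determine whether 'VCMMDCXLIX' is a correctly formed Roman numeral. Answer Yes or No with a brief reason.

'VCMMDCXLIX': Invalid subtractive combination: VC

No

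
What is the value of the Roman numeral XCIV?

XCIV: XC=90, IV=4
90 + 4 = 94

94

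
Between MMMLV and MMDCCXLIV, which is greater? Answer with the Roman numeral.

MMMLV = 3055
MMDCCXLIV = 2744
3055 is larger

MMMLV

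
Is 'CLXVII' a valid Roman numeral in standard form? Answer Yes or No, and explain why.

'CLXVII': Check the rules: uses only the symbols I, V, X, L, C, D, M; no symbol is repeated more than three times in a row; V, L and D each appear at most once; no smaller symbol precedes a larger one (values never increase from left to right). Value: C (100) + L (50) + X (10) + V (5) + I (1) + I (1) = 167. So it is a valid standard Roman numeral.

Yes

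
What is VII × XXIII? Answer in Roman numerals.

VII = 7
XXIII = 23
7 × 23 = 161

CLXI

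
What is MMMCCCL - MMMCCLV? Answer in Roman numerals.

MMMCCCL = 3350
MMMCCLV = 3255
3350 - 3255 = 95

XCV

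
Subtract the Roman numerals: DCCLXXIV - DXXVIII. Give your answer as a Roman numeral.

DCCLXXIV = 774
DXXVIII = 528
774 - 528 = 246

CCXLVI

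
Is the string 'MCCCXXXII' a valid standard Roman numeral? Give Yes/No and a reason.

'MCCCXXXII': Check the rules: uses only the symbols I, V, X, L, C, D, M; no symbol is repeated more than three times in a row; V, L and D each appear at most once; no smaller symbol precedes a larger one (values never increase from left to right). Value: M (1000) + C (100) + C (100) + C (100) + X (10) + X (10) + X (10) + I (1) + I (1) = 1332. So it is a valid standard Roman numeral.

Yes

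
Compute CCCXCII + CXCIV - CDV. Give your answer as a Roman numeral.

CCCXCII = 392, CXCIV = 194, CDV = 405
392 + 194 = 586
586 - 405 = 181

CLXXXI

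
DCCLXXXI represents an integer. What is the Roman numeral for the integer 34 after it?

DCCLXXXI = 781
781 + 34 = 815

DCCCXV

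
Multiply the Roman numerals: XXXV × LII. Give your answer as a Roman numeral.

XXXV = 35
LII = 52
35 × 52 = 1820

MDCCCXX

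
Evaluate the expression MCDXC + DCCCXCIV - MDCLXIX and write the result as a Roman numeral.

MCDXC = 1490, DCCCXCIV = 894, MDCLXIX = 1669
1490 + 894 = 2384
2384 - 1669 = 715

DCCXV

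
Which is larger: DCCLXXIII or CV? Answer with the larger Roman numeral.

DCCLXXIII = 773
CV = 105
773 is larger

DCCLXXIII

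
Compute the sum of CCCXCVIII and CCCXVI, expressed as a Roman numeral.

CCCXCVIII = 398
CCCXVI = 316
398 + 316 = 714

DCCXIV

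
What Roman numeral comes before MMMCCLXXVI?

MMMCCLXXVI = 3276, so the previous integer is 3276 - 1 = 3275

MMMCCLXXV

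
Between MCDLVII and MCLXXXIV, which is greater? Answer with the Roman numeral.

MCDLVII = 1457
MCLXXXIV = 1184
1457 is larger

MCDLVII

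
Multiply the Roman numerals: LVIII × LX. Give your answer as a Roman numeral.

LVIII = 58
LX = 60
58 × 60 = 3480

MMMCDLXXX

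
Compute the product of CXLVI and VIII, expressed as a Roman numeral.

CXLVI = 146
VIII = 8
146 × 8 = 1168

MCLXVIII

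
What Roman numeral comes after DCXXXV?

DCXXXV = 635, so the next integer is 635 + 1 = 636

DCXXXVI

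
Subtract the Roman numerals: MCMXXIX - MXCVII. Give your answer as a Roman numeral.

MCMXXIX = 1929
MXCVII = 1097
1929 - 1097 = 832

DCCCXXXII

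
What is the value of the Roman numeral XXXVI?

XXXVI: X=10, X=10, X=10, V=5, I=1
10 + 10 + 10 + 5 + 1 = 36

36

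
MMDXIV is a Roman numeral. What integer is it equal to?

MMDXIV: M=1000, M=1000, D=500, X=10, IV=4
1000 + 1000 + 500 + 10 + 4 = 2514

2514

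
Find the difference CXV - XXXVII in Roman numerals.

CXV = 115
XXXVII = 37
115 - 37 = 78

LXXVIII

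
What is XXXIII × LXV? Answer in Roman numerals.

XXXIII = 33
LXV = 65
33 × 65 = 2145

MMCXLV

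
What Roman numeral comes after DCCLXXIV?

DCCLXXIV = 774; next is 775

DCCLXXV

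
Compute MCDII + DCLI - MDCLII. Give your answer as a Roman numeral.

MCDII = 1402, DCLI = 651, MDCLII = 1652
1402 + 651 = 2053
2053 - 1652 = 401

CDI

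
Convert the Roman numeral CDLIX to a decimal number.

CDLIX: CD=400, L=50, IX=9
400 + 50 + 9 = 459

459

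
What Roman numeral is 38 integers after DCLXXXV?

DCLXXXV = 685
685 + 38 = 723

DCCXXIII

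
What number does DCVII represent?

DCVII: D=500, C=100, V=5, I=1, I=1
500 + 100 + 5 + 1 + 1 = 607

607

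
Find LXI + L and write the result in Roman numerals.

LXI = 61
L = 50
61 + 50 = 111

CXI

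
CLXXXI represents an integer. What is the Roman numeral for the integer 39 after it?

CLXXXI = 181
181 + 39 = 220

CCXX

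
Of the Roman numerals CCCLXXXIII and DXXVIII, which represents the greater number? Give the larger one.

CCCLXXXIII = 383
DXXVIII = 528
528 is larger

DXXVIII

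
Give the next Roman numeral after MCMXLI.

MCMXLI = 1941, so the next integer is 1941 + 1 = 1942

MCMXLII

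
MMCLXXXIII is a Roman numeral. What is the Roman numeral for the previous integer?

MMCLXXXIII = 2183; previous is 2182

MMCLXXXII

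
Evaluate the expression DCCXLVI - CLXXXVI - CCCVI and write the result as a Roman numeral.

DCCXLVI = 746, CLXXXVI = 186, CCCVI = 306
746 - 186 = 560
560 - 306 = 254

CCLIV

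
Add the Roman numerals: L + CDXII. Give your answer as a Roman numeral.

L = 50
CDXII = 412
50 + 412 = 462

CDLXII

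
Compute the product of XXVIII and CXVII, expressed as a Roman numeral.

XXVIII = 28
CXVII = 117
28 × 117 = 3276

MMMCCLXXVI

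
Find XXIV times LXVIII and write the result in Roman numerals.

XXIV = 24
LXVIII = 68
24 × 68 = 1632

MDCXXXII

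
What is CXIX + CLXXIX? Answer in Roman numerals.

CXIX = 119
CLXXIX = 179
119 + 179 = 298

CCXCVIII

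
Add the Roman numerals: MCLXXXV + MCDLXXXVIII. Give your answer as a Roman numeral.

MCLXXXV = 1185
MCDLXXXVIII = 1488
1185 + 1488 = 2673

MMDCLXXIII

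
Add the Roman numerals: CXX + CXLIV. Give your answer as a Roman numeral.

CXX = 120
CXLIV = 144
120 + 144 = 264

CCLXIV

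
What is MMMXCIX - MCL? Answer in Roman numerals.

MMMXCIX = 3099
MCL = 1150
3099 - 1150 = 1949

MCMXLIX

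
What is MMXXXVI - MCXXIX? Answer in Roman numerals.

MMXXXVI = 2036
MCXXIX = 1129
2036 - 1129 = 907

CMVII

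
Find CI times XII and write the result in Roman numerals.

CI = 101
XII = 12
101 × 12 = 1212

MCCXII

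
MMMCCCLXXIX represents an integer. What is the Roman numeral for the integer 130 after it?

MMMCCCLXXIX = 3379
3379 + 130 = 3509

MMMDIX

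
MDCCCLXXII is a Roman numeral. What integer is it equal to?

MDCCCLXXII: M=1000, D=500, C=100, C=100, C=100, L=50, X=10, X=10, I=1, I=1
1000 + 500 + 100 + 100 + 100 + 50 + 10 + 10 + 1 + 1 = 1872

1872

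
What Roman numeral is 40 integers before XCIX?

XCIX = 99
99 - 40 = 59

LIX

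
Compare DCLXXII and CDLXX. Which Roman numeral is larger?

DCLXXII = 672
CDLXX = 470
672 is larger

DCLXXII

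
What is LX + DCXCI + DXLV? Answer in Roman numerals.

LX = 60, DCXCI = 691, DXLV = 545
60 + 691 = 751
751 + 545 = 1296

MCCXCVI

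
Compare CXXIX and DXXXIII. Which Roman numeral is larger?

CXXIX = 129
DXXXIII = 533
533 is larger

DXXXIII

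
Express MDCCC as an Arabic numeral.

MDCCC: M=1000, D=500, C=100, C=100, C=100
1000 + 500 + 100 + 100 + 100 = 1800

1800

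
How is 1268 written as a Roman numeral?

Convert 1268 to Roman numerals:
  1268 contains 1×1000 (M)
  268 contains 2×100 (CC)
  68 contains 1×50 (L)
  18 contains 1×10 (X)
  8 contains 1×5 (V)
  3 contains 3×1 (III)

MCCLXVIII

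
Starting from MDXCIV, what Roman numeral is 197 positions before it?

MDXCIV = 1594
1594 - 197 = 1397

MCCCXCVII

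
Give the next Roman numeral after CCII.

CCII = 202; next is 203

CCIII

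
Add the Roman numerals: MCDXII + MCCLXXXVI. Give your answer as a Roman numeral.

MCDXII = 1412
MCCLXXXVI = 1286
1412 + 1286 = 2698

MMDCXCVIII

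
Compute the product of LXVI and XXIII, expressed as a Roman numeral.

LXVI = 66
XXIII = 23
66 × 23 = 1518

MDXVIII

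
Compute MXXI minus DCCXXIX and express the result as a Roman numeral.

MXXI = 1021
DCCXXIX = 729
1021 - 729 = 292

CCXCII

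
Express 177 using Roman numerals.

Convert 177 to Roman numerals:
  177 contains 1×100 (C)
  77 contains 1×50 (L)
  27 contains 2×10 (XX)
  7 contains 1×5 (V)
  2 contains 2×1 (II)

CLXXVII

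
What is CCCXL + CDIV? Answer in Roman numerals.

CCCXL = 340
CDIV = 404
340 + 404 = 744

DCCXLIV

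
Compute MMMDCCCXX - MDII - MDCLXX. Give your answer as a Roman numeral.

MMMDCCCXX = 3820, MDII = 1502, MDCLXX = 1670
3820 - 1502 = 2318
2318 - 1670 = 648

DCXLVIII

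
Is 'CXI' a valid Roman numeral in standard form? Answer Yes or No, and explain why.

'CXI': Check the rules: uses only the symbols I, V, X, L, C, D, M; no symbol is repeated more than three times in a row; V, L and D each appear at most once; no smaller symbol precedes a larger one (values never increase from left to right). Value: C (100) + X (10) + I (1) = 111. So it is a valid standard Roman numeral.

Yes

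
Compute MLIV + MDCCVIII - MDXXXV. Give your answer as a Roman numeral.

MLIV = 1054, MDCCVIII = 1708, MDXXXV = 1535
1054 + 1708 = 2762
2762 - 1535 = 1227

MCCXXVII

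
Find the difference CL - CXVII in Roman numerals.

CL = 150
CXVII = 117
150 - 117 = 33

XXXIII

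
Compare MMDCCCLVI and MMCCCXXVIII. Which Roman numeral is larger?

MMDCCCLVI = 2856
MMCCCXXVIII = 2328
2856 is larger

MMDCCCLVI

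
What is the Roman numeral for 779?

Convert 779 to Roman numerals:
  779 contains 1×500 (D)
  279 contains 2×100 (CC)
  79 contains 1×50 (L)
  29 contains 2×10 (XX)
  9 contains 1×9 (IX)

DCCLXXIX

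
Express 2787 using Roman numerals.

Convert 2787 to Roman numerals:
  2787 contains 2×1000 (MM)
  787 contains 1×500 (D)
  287 contains 2×100 (CC)
  87 contains 1×50 (L)
  37 contains 3×10 (XXX)
  7 contains 1×5 (V)
  2 contains 2×1 (II)

MMDCCLXXXVII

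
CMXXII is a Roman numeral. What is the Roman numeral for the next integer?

CMXXII = 922, so the next integer is 922 + 1 = 923

CMXXIII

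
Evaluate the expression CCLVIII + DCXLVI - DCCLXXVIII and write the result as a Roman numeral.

CCLVIII = 258, DCXLVI = 646, DCCLXXVIII = 778
258 + 646 = 904
904 - 778 = 126

CXXVI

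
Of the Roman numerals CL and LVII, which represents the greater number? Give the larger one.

CL = 150
LVII = 57
150 is larger

CL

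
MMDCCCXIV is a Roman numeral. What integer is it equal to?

MMDCCCXIV: M=1000, M=1000, D=500, C=100, C=100, C=100, X=10, IV=4
1000 + 1000 + 500 + 100 + 100 + 100 + 10 + 4 = 2814

2814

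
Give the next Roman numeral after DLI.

DLI = 551, so the next integer is 551 + 1 = 552

DLII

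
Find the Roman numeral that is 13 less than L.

L = 50
50 - 13 = 37

XXXVII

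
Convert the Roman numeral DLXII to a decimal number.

DLXII: D=500, L=50, X=10, I=1, I=1
500 + 50 + 10 + 1 + 1 = 562

562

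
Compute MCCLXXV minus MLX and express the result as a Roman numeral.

MCCLXXV = 1275
MLX = 1060
1275 - 1060 = 215

CCXV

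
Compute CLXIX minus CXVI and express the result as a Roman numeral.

CLXIX = 169
CXVI = 116
169 - 116 = 53

LIII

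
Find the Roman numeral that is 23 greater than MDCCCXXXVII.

MDCCCXXXVII = 1837
1837 + 23 = 1860

MDCCCLX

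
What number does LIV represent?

LIV: L=50, IV=4
50 + 4 = 54

54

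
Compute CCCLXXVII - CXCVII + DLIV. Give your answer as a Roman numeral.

CCCLXXVII = 377, CXCVII = 197, DLIV = 554
377 - 197 = 180
180 + 554 = 734

DCCXXXIV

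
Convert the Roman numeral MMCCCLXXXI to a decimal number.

MMCCCLXXXI: M=1000, M=1000, C=100, C=100, C=100, L=50, X=10, X=10, X=10, I=1
1000 + 1000 + 100 + 100 + 100 + 50 + 10 + 10 + 10 + 1 = 2381

2381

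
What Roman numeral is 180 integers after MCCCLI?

MCCCLI = 1351
1351 + 180 = 1531

MDXXXI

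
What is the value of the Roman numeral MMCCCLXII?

MMCCCLXII: M=1000, M=1000, C=100, C=100, C=100, L=50, X=10, I=1, I=1
1000 + 1000 + 100 + 100 + 100 + 50 + 10 + 1 + 1 = 2362

2362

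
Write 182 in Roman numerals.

Convert 182 to Roman numerals:
  182 contains 1×100 (C)
  82 contains 1×50 (L)
  32 contains 3×10 (XXX)
  2 contains 2×1 (II)

CLXXXII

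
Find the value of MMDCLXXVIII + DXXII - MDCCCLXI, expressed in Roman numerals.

MMDCLXXVIII = 2678, DXXII = 522, MDCCCLXI = 1861
2678 + 522 = 3200
3200 - 1861 = 1339

MCCCXXXIX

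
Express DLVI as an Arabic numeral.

DLVI: D=500, L=50, V=5, I=1
500 + 50 + 5 + 1 = 556

556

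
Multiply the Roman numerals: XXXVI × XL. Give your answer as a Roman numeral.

XXXVI = 36
XL = 40
36 × 40 = 1440

MCDXL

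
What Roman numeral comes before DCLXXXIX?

DCLXXXIX = 689, so the previous integer is 689 - 1 = 688

DCLXXXVIII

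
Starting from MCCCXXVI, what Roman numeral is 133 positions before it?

MCCCXXVI = 1326
1326 - 133 = 1193

MCXCIII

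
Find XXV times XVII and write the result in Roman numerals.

XXV = 25
XVII = 17
25 × 17 = 425

CDXXV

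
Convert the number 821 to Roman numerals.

Convert 821 to Roman numerals:
  821 contains 1×500 (D)
  321 contains 3×100 (CCC)
  21 contains 2×10 (XX)
  1 contains 1×1 (I)

DCCCXXI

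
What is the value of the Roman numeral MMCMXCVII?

MMCMXCVII: M=1000, M=1000, CM=900, XC=90, V=5, I=1, I=1
1000 + 1000 + 900 + 90 + 5 + 1 + 1 = 2997

2997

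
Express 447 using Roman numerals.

Convert 447 to Roman numerals:
  447 contains 1×400 (CD)
  47 contains 1×40 (XL)
  7 contains 1×5 (V)
  2 contains 2×1 (II)

CDXLVII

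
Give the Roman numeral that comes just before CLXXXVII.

CLXXXVII = 187; previous is 186

CLXXXVI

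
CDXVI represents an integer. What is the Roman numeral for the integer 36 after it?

CDXVI = 416
416 + 36 = 452

CDLII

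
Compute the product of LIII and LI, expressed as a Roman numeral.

LIII = 53
LI = 51
53 × 51 = 2703

MMDCCIII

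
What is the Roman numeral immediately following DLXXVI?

DLXXVI = 576, so the next integer is 576 + 1 = 577

DLXXVII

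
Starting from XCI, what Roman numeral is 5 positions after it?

XCI = 91
91 + 5 = 96

XCVI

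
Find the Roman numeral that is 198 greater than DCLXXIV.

DCLXXIV = 674
674 + 198 = 872

DCCCLXXII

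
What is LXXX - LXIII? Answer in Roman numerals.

LXXX = 80
LXIII = 63
80 - 63 = 17

XVII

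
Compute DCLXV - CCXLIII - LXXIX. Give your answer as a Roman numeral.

DCLXV = 665, CCXLIII = 243, LXXIX = 79
665 - 243 = 422
422 - 79 = 343

CCCXLIII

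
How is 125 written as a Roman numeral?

Convert 125 to Roman numerals:
  125 contains 1×100 (C)
  25 contains 2×10 (XX)
  5 contains 1×5 (V)

CXXV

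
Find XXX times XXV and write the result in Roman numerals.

XXX = 30
XXV = 25
30 × 25 = 750

DCCL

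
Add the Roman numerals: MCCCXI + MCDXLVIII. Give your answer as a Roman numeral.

MCCCXI = 1311
MCDXLVIII = 1448
1311 + 1448 = 2759

MMDCCLIX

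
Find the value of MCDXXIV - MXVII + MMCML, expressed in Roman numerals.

MCDXXIV = 1424, MXVII = 1017, MMCML = 2950
1424 - 1017 = 407
407 + 2950 = 3357

MMMCCCLVII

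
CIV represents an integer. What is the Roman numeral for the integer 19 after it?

CIV = 104
104 + 19 = 123

CXXIII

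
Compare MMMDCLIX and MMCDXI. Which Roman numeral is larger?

MMMDCLIX = 3659
MMCDXI = 2411
3659 is larger

MMMDCLIX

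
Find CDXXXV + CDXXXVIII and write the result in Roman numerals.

CDXXXV = 435
CDXXXVIII = 438
435 + 438 = 873

DCCCLXXIII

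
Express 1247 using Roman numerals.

Convert 1247 to Roman numerals:
  1247 contains 1×1000 (M)
  247 contains 2×100 (CC)
  47 contains 1×40 (XL)
  7 contains 1×5 (V)
  2 contains 2×1 (II)

MCCXLVII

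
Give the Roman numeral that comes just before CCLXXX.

CCLXXX = 280, so the previous integer is 280 - 1 = 279

CCLXXIX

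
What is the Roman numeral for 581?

Convert 581 to Roman numerals:
  581 contains 1×500 (D)
  81 contains 1×50 (L)
  31 contains 3×10 (XXX)
  1 contains 1×1 (I)

DLXXXI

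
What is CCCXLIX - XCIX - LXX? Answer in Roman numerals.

CCCXLIX = 349, XCIX = 99, LXX = 70
349 - 99 = 250
250 - 70 = 180

CLXXX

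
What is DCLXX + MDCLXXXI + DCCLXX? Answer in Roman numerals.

DCLXX = 670, MDCLXXXI = 1681, DCCLXX = 770
670 + 1681 = 2351
2351 + 770 = 3121

MMMCXXI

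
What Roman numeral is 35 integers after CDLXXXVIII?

CDLXXXVIII = 488
488 + 35 = 523

DXXIII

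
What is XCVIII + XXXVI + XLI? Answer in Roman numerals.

XCVIII = 98, XXXVI = 36, XLI = 41
98 + 36 = 134
134 + 41 = 175

CLXXV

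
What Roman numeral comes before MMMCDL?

MMMCDL = 3450; previous is 3449

MMMCDXLIX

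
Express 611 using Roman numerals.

Convert 611 to Roman numerals:
  611 contains 1×500 (D)
  111 contains 1×100 (C)
  11 contains 1×10 (X)
  1 contains 1×1 (I)

DCXI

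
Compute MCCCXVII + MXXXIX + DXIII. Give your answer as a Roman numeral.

MCCCXVII = 1317, MXXXIX = 1039, DXIII = 513
1317 + 1039 = 2356
2356 + 513 = 2869

MMDCCCLXIX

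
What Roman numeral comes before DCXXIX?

DCXXIX = 629, so the previous integer is 629 - 1 = 628

DCXXVIII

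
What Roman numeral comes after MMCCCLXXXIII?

MMCCCLXXXIII = 2383, so the next integer is 2383 + 1 = 2384

MMCCCLXXXIV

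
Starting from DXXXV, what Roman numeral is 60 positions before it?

DXXXV = 535
535 - 60 = 475

CDLXXV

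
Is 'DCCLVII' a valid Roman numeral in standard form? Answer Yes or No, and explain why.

'DCCLVII': Check the rules: uses only the symbols I, V, X, L, C, D, M; no symbol is repeated more than three times in a row; V, L and D each appear at most once; no smaller symbol precedes a larger one (values never increase from left to right). Value: D (500) + C (100) + C (100) + L (50) + V (5) + I (1) + I (1) = 757. So it is a valid standard Roman numeral.

Yes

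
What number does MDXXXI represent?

MDXXXI: M=1000, D=500, X=10, X=10, X=10, I=1
1000 + 500 + 10 + 10 + 10 + 1 = 1531

1531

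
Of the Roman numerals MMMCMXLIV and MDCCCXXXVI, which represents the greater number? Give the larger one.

MMMCMXLIV = 3944
MDCCCXXXVI = 1836
3944 is larger

MMMCMXLIV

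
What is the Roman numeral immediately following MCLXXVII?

MCLXXVII = 1177, so the next integer is 1177 + 1 = 1178

MCLXXVIII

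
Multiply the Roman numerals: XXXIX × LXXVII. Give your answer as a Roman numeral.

XXXIX = 39
LXXVII = 77
39 × 77 = 3003

MMMIII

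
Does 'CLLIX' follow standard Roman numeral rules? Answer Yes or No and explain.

'CLLIX': L should not appear more than once

No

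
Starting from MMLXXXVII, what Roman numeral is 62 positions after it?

MMLXXXVII = 2087
2087 + 62 = 2149

MMCXLIX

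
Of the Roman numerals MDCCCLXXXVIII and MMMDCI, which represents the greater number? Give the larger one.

MDCCCLXXXVIII = 1888
MMMDCI = 3601
3601 is larger

MMMDCI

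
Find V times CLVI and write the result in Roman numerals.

V = 5
CLVI = 156
5 × 156 = 780

DCCLXXX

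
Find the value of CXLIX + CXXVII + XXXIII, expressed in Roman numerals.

CXLIX = 149, CXXVII = 127, XXXIII = 33
149 + 127 = 276
276 + 33 = 309

CCCIX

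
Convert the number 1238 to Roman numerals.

Convert 1238 to Roman numerals:
  1238 contains 1×1000 (M)
  238 contains 2×100 (CC)
  38 contains 3×10 (XXX)
  8 contains 1×5 (V)
  3 contains 3×1 (III)

MCCXXXVIII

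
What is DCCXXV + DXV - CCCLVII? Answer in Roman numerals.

DCCXXV = 725, DXV = 515, CCCLVII = 357
725 + 515 = 1240
1240 - 357 = 883

DCCCLXXXIII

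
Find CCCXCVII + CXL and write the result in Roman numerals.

CCCXCVII = 397
CXL = 140
397 + 140 = 537

DXXXVII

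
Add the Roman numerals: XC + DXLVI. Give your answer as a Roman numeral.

XC = 90
DXLVI = 546
90 + 546 = 636

DCXXXVI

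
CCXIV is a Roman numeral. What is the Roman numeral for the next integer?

CCXIV = 214; next is 215

CCXV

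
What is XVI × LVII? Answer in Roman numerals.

XVI = 16
LVII = 57
16 × 57 = 912

CMXII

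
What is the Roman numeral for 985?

Convert 985 to Roman numerals:
  985 contains 1×900 (CM)
  85 contains 1×50 (L)
  35 contains 3×10 (XXX)
  5 contains 1×5 (V)

CMLXXXV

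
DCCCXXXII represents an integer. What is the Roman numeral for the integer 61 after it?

DCCCXXXII = 832
832 + 61 = 893

DCCCXCIII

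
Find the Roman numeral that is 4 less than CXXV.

CXXV = 125
125 - 4 = 121

CXXI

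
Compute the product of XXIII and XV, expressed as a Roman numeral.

XXIII = 23
XV = 15
23 × 15 = 345

CCCXLV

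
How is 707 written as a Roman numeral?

Convert 707 to Roman numerals:
  707 contains 1×500 (D)
  207 contains 2×100 (CC)
  7 contains 1×5 (V)
  2 contains 2×1 (II)

DCCVII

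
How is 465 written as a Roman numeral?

Convert 465 to Roman numerals:
  465 contains 1×400 (CD)
  65 contains 1×50 (L)
  15 contains 1×10 (X)
  5 contains 1×5 (V)

CDLXV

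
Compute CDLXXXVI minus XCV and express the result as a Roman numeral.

CDLXXXVI = 486
XCV = 95
486 - 95 = 391

CCCXCI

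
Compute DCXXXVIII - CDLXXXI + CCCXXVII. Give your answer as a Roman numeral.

DCXXXVIII = 638, CDLXXXI = 481, CCCXXVII = 327
638 - 481 = 157
157 + 327 = 484

CDLXXXIV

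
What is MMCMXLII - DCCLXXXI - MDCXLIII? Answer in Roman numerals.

MMCMXLII = 2942, DCCLXXXI = 781, MDCXLIII = 1643
2942 - 781 = 2161
2161 - 1643 = 518

DXVIII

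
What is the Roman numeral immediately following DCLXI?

DCLXI = 661, so the next integer is 661 + 1 = 662

DCLXII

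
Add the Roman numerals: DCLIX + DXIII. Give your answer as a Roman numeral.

DCLIX = 659
DXIII = 513
659 + 513 = 1172

MCLXXII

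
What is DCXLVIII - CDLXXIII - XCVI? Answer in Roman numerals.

DCXLVIII = 648, CDLXXIII = 473, XCVI = 96
648 - 473 = 175
175 - 96 = 79

LXXIX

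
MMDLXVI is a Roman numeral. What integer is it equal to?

MMDLXVI: M=1000, M=1000, D=500, L=50, X=10, V=5, I=1
1000 + 1000 + 500 + 50 + 10 + 5 + 1 = 2566

2566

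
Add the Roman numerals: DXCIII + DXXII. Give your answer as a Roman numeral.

DXCIII = 593
DXXII = 522
593 + 522 = 1115

MCXV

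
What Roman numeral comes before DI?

DI = 501; previous is 500

D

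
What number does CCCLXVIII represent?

CCCLXVIII: C=100, C=100, C=100, L=50, X=10, V=5, I=1, I=1, I=1
100 + 100 + 100 + 50 + 10 + 5 + 1 + 1 + 1 = 368

368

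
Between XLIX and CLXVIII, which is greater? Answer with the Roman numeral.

XLIX = 49
CLXVIII = 168
168 is larger

CLXVIII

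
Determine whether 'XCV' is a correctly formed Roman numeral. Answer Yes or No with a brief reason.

'XCV': Check the rules: uses only the symbols I, V, X, L, C, D, M; no symbol is repeated more than three times in a row; V, L and D each appear at most once; the only place a smaller symbol precedes a larger one is the allowed subtractive pair XC, the symbol right after such a pair (if any) is smaller than the pair's first symbol, and otherwise the values never increase from left to right. Value: XC (90) + V (5) = 95. So it is a valid standard Roman numeral.

Yes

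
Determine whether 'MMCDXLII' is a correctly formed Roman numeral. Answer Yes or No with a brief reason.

'MMCDXLII': Check the rules: uses only the symbols I, V, X, L, C, D, M; no symbol is repeated more than three times in a row; V, L and D each appear at most once; the only places a smaller symbol precedes a larger one are the allowed subtractive pairs CD, XL, the symbol right after such a pair (if any) is smaller than the pair's first symbol, and otherwise the values never increase from left to right. Value: M (1000) + M (1000) + CD (400) + XL (40) + I (1) + I (1) = 2442. So it is a valid standard Roman numeral.

Yes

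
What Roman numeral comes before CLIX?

CLIX = 159, so the previous integer is 159 - 1 = 158

CLVIII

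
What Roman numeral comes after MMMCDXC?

MMMCDXC = 3490; next is 3491

MMMCDXCI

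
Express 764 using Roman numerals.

Convert 764 to Roman numerals:
  764 contains 1×500 (D)
  264 contains 2×100 (CC)
  64 contains 1×50 (L)
  14 contains 1×10 (X)
  4 contains 1×4 (IV)

DCCLXIV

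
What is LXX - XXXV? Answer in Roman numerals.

LXX = 70
XXXV = 35
70 - 35 = 35

XXXV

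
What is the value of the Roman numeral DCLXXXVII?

DCLXXXVII: D=500, C=100, L=50, X=10, X=10, X=10, V=5, I=1, I=1
500 + 100 + 50 + 10 + 10 + 10 + 5 + 1 + 1 = 687

687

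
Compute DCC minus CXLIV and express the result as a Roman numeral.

DCC = 700
CXLIV = 144
700 - 144 = 556

DLVI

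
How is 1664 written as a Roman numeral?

Convert 1664 to Roman numerals:
  1664 contains 1×1000 (M)
  664 contains 1×500 (D)
  164 contains 1×100 (C)
  64 contains 1×50 (L)
  14 contains 1×10 (X)
  4 contains 1×4 (IV)

MDCLXIV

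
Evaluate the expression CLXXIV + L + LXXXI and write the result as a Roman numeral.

CLXXIV = 174, L = 50, LXXXI = 81
174 + 50 = 224
224 + 81 = 305

CCCV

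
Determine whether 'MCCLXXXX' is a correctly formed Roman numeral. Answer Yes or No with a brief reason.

'MCCLXXXX': More than 3 consecutive X's

No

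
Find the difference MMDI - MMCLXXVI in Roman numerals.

MMDI = 2501
MMCLXXVI = 2176
2501 - 2176 = 325

CCCXXV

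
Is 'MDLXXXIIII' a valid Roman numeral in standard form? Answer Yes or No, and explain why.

'MDLXXXIIII': More than 3 consecutive I's

No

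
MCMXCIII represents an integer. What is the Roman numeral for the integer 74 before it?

MCMXCIII = 1993
1993 - 74 = 1919

MCMXIX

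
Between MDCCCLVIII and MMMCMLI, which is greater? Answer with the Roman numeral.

MDCCCLVIII = 1858
MMMCMLI = 3951
3951 is larger

MMMCMLI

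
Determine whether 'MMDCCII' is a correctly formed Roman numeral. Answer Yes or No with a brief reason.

'MMDCCII': Check the rules: uses only the symbols I, V, X, L, C, D, M; no symbol is repeated more than three times in a row; V, L and D each appear at most once; no smaller symbol precedes a larger one (values never increase from left to right). Value: M (1000) + M (1000) + D (500) + C (100) + C (100) + I (1) + I (1) = 2702. So it is a valid standard Roman numeral.

Yes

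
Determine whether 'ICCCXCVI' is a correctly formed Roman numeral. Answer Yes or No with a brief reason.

'ICCCXCVI': Invalid subtractive combination: IC

No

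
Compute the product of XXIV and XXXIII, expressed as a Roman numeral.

XXIV = 24
XXXIII = 33
24 × 33 = 792

DCCXCII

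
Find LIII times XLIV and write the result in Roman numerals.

LIII = 53
XLIV = 44
53 × 44 = 2332

MMCCCXXXII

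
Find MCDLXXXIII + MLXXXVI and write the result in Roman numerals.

MCDLXXXIII = 1483
MLXXXVI = 1086
1483 + 1086 = 2569

MMDLXIX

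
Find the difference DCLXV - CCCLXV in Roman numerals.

DCLXV = 665
CCCLXV = 365
665 - 365 = 300

CCC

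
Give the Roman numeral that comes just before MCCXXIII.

MCCXXIII = 1223; previous is 1222

MCCXXII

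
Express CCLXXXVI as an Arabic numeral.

CCLXXXVI: C=100, C=100, L=50, X=10, X=10, X=10, V=5, I=1
100 + 100 + 50 + 10 + 10 + 10 + 5 + 1 = 286

286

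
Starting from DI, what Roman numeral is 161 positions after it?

DI = 501
501 + 161 = 662

DCLXII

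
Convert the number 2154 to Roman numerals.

Convert 2154 to Roman numerals:
  2154 contains 2×1000 (MM)
  154 contains 1×100 (C)
  54 contains 1×50 (L)
  4 contains 1×4 (IV)

MMCLIV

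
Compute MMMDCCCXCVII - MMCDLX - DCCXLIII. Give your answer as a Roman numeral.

MMMDCCCXCVII = 3897, MMCDLX = 2460, DCCXLIII = 743
3897 - 2460 = 1437
1437 - 743 = 694

DCXCIV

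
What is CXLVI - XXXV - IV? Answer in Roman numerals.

CXLVI = 146, XXXV = 35, IV = 4
146 - 35 = 111
111 - 4 = 107

CVII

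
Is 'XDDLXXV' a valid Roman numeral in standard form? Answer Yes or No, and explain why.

'XDDLXXV': D should not appear more than once

No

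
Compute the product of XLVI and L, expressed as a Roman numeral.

XLVI = 46
L = 50
46 × 50 = 2300

MMCCC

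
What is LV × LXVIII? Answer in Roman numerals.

LV = 55
LXVIII = 68
55 × 68 = 3740

MMMDCCXL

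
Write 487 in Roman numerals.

Convert 487 to Roman numerals:
  487 contains 1×400 (CD)
  87 contains 1×50 (L)
  37 contains 3×10 (XXX)
  7 contains 1×5 (V)
  2 contains 2×1 (II)

CDLXXXVII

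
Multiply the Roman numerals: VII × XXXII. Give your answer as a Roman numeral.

VII = 7
XXXII = 32
7 × 32 = 224

CCXXIV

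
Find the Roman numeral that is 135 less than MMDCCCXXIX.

MMDCCCXXIX = 2829
2829 - 135 = 2694

MMDCXCIV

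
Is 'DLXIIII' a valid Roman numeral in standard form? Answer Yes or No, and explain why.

'DLXIIII': More than 3 consecutive I's

No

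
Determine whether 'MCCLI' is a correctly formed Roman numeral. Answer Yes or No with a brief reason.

'MCCLI': Check the rules: uses only the symbols I, V, X, L, C, D, M; no symbol is repeated more than three times in a row; V, L and D each appear at most once; no smaller symbol precedes a larger one (values never increase from left to right). Value: M (1000) + C (100) + C (100) + L (50) + I (1) = 1251. So it is a valid standard Roman numeral.

Yes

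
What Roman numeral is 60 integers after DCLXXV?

DCLXXV = 675
675 + 60 = 735

DCCXXXV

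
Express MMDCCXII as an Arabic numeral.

MMDCCXII: M=1000, M=1000, D=500, C=100, C=100, X=10, I=1, I=1
1000 + 1000 + 500 + 100 + 100 + 10 + 1 + 1 = 2712

2712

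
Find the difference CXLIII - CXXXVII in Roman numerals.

CXLIII = 143
CXXXVII = 137
143 - 137 = 6

VI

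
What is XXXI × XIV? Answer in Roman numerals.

XXXI = 31
XIV = 14
31 × 14 = 434

CDXXXIV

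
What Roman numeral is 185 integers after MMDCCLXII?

MMDCCLXII = 2762
2762 + 185 = 2947

MMCMXLVII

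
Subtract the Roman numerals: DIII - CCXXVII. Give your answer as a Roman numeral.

DIII = 503
CCXXVII = 227
503 - 227 = 276

CCLXXVI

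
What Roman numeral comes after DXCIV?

DXCIV = 594; next is 595

DXCV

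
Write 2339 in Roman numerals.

Convert 2339 to Roman numerals:
  2339 contains 2×1000 (MM)
  339 contains 3×100 (CCC)
  39 contains 3×10 (XXX)
  9 contains 1×9 (IX)

MMCCCXXXIX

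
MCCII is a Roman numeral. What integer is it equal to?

MCCII: M=1000, C=100, C=100, I=1, I=1
1000 + 100 + 100 + 1 + 1 = 1202

1202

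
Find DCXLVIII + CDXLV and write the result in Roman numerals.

DCXLVIII = 648
CDXLV = 445
648 + 445 = 1093

MXCIII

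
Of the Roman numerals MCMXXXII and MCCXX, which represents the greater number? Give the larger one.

MCMXXXII = 1932
MCCXX = 1220
1932 is larger

MCMXXXII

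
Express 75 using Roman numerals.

Convert 75 to Roman numerals:
  75 contains 1×50 (L)
  25 contains 2×10 (XX)
  5 contains 1×5 (V)

LXXV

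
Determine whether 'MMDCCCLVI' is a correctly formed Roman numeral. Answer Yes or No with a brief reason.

'MMDCCCLVI': Check the rules: uses only the symbols I, V, X, L, C, D, M; no symbol is repeated more than three times in a row; V, L and D each appear at most once; no smaller symbol precedes a larger one (values never increase from left to right). Value: M (1000) + M (1000) + D (500) + C (100) + C (100) + C (100) + L (50) + V (5) + I (1) = 2856. So it is a valid standard Roman numeral.

Yes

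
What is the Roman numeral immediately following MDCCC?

MDCCC = 1800; next is 1801

MDCCCI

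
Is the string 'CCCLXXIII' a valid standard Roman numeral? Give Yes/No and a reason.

'CCCLXXIII': Check the rules: uses only the symbols I, V, X, L, C, D, M; no symbol is repeated more than three times in a row; V, L and D each appear at most once; no smaller symbol precedes a larger one (values never increase from left to right). Value: C (100) + C (100) + C (100) + L (50) + X (10) + X (10) + I (1) + I (1) + I (1) = 373. So it is a valid standard Roman numeral.

Yes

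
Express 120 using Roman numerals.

Convert 120 to Roman numerals:
  120 contains 1×100 (C)
  20 contains 2×10 (XX)

CXX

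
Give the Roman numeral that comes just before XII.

XII = 12; previous is 11

XI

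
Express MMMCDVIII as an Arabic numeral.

MMMCDVIII: M=1000, M=1000, M=1000, CD=400, V=5, I=1, I=1, I=1
1000 + 1000 + 1000 + 400 + 5 + 1 + 1 + 1 = 3408

3408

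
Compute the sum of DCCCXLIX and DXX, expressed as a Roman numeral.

DCCCXLIX = 849
DXX = 520
849 + 520 = 1369

MCCCLXIX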